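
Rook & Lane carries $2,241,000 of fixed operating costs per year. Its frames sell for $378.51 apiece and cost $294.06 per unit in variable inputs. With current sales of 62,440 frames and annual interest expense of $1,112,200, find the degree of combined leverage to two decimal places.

Contribution at this volume is 62,440 × $84.45 = $5,273,058.00.
Operating income = contribution − fixed costs = $5,273,058.00 − $2,241,000 = $3,032,058.00. Interest = $1,112,200.00, so EBIT − I = $1,919,858.00.
Degree of total leverage = total CM / (EBIT − interest) = $5,273,058.00 / $1,919,858.00 = 2.7466.

2.75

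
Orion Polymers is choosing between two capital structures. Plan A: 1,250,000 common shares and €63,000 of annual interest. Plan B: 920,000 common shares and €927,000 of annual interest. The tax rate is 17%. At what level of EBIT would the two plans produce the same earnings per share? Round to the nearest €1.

Set EPS_A = EPS_B: (EBIT − €63,000)(1 − 0.17) ÷ 1,250,000 = (EBIT − €927,000)(1 − 0.17) ÷ 920,000.
Cancelling (1 − t) and cross-multiplying: 920,000·(EBIT − 63,000) = 1,250,000·(EBIT − 927,000).
Solving, EBIT = (927,000·1,250,000 − 63,000·920,000) / (1,250,000 − 920,000) = 1,100,790,000,000 / 330,000 = 3,335,727.27.

€3,335,727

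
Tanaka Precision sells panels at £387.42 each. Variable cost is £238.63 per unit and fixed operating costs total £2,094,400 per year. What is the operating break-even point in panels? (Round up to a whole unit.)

Unit CM = price − variable cost = £387.42 − £238.63 = £148.79.
Break-even volume = fixed costs ÷ CM per unit = £2,094,400 ÷ £148.79 = 14,076.21, so 14,077 panels.

14,077 panels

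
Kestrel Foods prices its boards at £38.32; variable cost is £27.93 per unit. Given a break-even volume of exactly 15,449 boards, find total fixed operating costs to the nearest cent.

Contribution margin per unit = £38.32 − £27.93 = £10.39.
Fixed costs = break-even units × CM = 15,449 × £10.39 = £160,515.11.

£160,515.11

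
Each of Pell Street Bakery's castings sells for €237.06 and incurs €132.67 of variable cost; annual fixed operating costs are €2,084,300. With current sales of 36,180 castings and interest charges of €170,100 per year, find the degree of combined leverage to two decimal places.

At 36,180 units, contribution = 36,180 × €104.39 = €3,776,830.20.
EBIT = €3,776,830.20 − €2,084,300 = €1,692,530.20. Interest = €170,100.00, so EBIT − I = €1,522,430.20.
DCL = contribution ÷ (EBIT − I) = €3,776,830.20 ÷ €1,522,430.20 = 2.4808.

2.48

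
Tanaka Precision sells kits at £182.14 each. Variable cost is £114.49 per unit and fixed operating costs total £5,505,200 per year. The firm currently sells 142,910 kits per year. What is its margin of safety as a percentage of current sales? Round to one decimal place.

43.1%

Contribution margin per unit = £182.14 − £114.49 = £67.65. Break-even units = £5,505,200 ÷ £67.65 = 81,377.68; break-even revenue = 81,377.68 × £182.14 = £14,822,130.50.
Current sales = 142,910 × £182.14 = £26,029,627.40.
Margin of safety = (£26,029,627.40 − £14,822,130.50) ÷ £26,029,627.40 = 43.1%.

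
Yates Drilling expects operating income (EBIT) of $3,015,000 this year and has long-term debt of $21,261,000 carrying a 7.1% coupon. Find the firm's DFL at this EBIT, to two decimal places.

Interest = $1,509,531.00.
DFL = EBIT ÷ (EBIT − I) = $3,015,000 ÷ ($3,015,000 − $1,509,531.00) = $3,015,000 ÷ $1,505,469.00 = 2.0027.

2.00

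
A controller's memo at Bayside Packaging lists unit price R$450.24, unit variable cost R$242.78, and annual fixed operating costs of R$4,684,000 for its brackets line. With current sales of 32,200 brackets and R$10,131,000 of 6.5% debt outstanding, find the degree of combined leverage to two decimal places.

4.99

Contribution at this volume is 32,200 × R$207.46 = R$6,680,212.00.
EBIT = R$6,680,212.00 − R$4,684,000 = R$1,996,212.00. Interest = R$658,515.00.
DOL = R$6,680,212.00 ÷ R$1,996,212.00 = 3.3464; DFL = R$1,996,212.00 ÷ R$1,337,697.00 = 1.4923.
DCL = DOL × DFL = 3.3464 × 1.4923 = 4.9938.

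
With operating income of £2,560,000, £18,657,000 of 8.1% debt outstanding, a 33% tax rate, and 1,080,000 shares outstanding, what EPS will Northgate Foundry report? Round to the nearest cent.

£0.65

Interest = £1,511,217.00, so EBT = £2,560,000 − £1,511,217.00 = £1,048,783.00.
After tax at 33%: net income = £1,048,783.00 × 0.67 = £702,684.61.
EPS = £702,684.61 ÷ 1,080,000 = £0.65.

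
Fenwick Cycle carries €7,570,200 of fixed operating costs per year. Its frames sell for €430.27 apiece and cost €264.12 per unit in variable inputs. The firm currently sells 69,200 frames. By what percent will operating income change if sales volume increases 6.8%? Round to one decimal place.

Contribution at this volume is 69,200 × €166.15 = €11,497,580.00.
Subtracting fixed costs: EBIT = €11,497,580.00 − €7,570,200 = €3,927,380.00.
Degree of operating leverage = €11,497,580.00 / €3,927,380.00 = 2.9275.
So EBIT moves 2.9275 × (+6.8%) = +19.9%.

+19.9%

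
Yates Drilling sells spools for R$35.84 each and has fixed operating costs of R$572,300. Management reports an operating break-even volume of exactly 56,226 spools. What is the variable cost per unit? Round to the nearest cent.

At break-even, FC = Q × (P − VC), so P − VC = R$572,300 ÷ 56,226 = R$10.1786.
Hence VC = price − CM = R$35.84 − R$10.1786 = R$25.66.

R$25.66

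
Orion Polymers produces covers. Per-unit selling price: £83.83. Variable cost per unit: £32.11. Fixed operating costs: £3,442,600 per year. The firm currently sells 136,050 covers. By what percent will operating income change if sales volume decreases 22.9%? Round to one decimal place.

At 136,050 units, contribution = 136,050 × £51.72 = £7,036,506.00.
Operating income = contribution − fixed costs = £7,036,506.00 − £3,442,600 = £3,593,906.00.
Degree of operating leverage = £7,036,506.00 / £3,593,906.00 = 1.9579.
So EBIT moves 1.9579 × (-22.9%) = -44.8%.

-44.8%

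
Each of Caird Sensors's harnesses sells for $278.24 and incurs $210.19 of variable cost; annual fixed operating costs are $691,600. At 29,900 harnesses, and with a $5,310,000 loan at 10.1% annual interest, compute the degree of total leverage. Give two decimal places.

2.52

Contribution at this volume is 29,900 × $68.05 = $2,034,695.00.
Subtracting fixed costs: EBIT = $2,034,695.00 − $691,600 = $1,343,095.00. Interest = $536,310.00, so EBIT − I = $806,785.00.
Degree of total leverage = total CM / (EBIT − interest) = $2,034,695.00 / $806,785.00 = 2.5220.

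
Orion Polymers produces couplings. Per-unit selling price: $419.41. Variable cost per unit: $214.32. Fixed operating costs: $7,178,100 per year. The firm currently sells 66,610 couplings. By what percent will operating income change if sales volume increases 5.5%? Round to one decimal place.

+11.6%

Total contribution margin = 66,610 × $205.09 = $13,661,044.90.
EBIT = $13,661,044.90 − $7,178,100 = $6,482,944.90.
So DOL = total CM / EBIT = $13,661,044.90 / $6,482,944.90 = 2.1072.
%ΔEBIT = DOL × %ΔSales = 2.1072 × +5.5% = +11.6%.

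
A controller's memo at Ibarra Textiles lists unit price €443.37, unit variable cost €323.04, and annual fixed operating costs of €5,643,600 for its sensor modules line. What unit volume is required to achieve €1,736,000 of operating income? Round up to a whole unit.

Each unit contributes €443.37 − €323.04 = €120.33.
Units = (FC + target) / CM = (€5,643,600 + €1,736,000) / €120.33 = 61,328.01, so 61,329 sensor modules.

61,329 sensor modules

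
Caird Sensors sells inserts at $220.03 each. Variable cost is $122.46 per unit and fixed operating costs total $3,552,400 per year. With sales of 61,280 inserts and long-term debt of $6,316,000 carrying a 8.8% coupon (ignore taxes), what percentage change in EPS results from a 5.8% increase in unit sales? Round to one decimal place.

Total contribution margin = 61,280 × $97.57 = $5,979,089.60.
Subtracting fixed costs: EBIT = $5,979,089.60 − $3,552,400 = $2,426,689.60.
After interest of $555,808.00, pre-tax earnings = $1,870,881.60.
DCL = total CM / (EBIT − I) = $5,979,089.60 / $1,870,881.60 = 3.1959.
%ΔEPS = DCL × %ΔSales = 3.1959 × +5.8% = +18.5%.

+18.5%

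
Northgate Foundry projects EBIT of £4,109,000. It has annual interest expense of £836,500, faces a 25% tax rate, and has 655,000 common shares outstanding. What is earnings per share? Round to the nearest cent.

Interest = £836,500.00, so EBT = £4,109,000 − £836,500.00 = £3,272,500.00.
After tax at 25%: net income = £3,272,500.00 × 0.75 = £2,454,375.00.
Per share: £2,454,375.00 / 655,000 shares = £3.75.

£3.75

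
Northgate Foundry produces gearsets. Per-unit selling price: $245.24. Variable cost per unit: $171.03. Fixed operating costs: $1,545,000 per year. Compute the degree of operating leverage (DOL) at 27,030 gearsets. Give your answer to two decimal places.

Total contribution margin = 27,030 × $74.21 = $2,005,896.30.
Subtracting fixed costs: EBIT = $2,005,896.30 − $1,545,000 = $460,896.30.
Degree of operating leverage = $2,005,896.30 / $460,896.30 = 4.3522.

4.35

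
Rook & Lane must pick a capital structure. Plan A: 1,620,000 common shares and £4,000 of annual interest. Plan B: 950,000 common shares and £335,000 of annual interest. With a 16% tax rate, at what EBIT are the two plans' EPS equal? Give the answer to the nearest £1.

£804,328

At indifference, (EBIT − 4,000)(1 − t)/1,620,000 = (EBIT − 335,000)(1 − t)/950,000.
Cancelling (1 − t) and cross-multiplying: 950,000·(EBIT − 4,000) = 1,620,000·(EBIT − 335,000).
Solving, EBIT = (335,000·1,620,000 − 4,000·950,000) / (1,620,000 − 950,000) = 538,900,000,000 / 670,000 = 804,328.36.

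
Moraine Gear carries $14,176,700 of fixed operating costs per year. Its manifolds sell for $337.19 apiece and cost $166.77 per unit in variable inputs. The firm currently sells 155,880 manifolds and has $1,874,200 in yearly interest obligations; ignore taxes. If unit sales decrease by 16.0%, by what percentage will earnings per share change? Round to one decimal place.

-40.4%

Total contribution margin = 155,880 × $170.42 = $26,565,069.60.
EBIT = $26,565,069.60 − $14,176,700 = $12,388,369.60.
After interest of $1,874,200.00, pre-tax earnings = $10,514,169.60.
Degree of combined leverage = contribution ÷ (EBIT − I) = $26,565,069.60 ÷ $10,514,169.60 = 2.5266.
%ΔEPS = DCL × %ΔSales = 2.5266 × -16.0% = -40.4%.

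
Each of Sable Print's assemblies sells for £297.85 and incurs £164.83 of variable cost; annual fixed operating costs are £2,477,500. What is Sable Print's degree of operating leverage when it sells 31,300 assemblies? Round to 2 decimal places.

Contribution at this volume is 31,300 × £133.02 = £4,163,526.00.
Subtracting fixed costs: EBIT = £4,163,526.00 − £2,477,500 = £1,686,026.00.
DOL = contribution ÷ EBIT = £4,163,526.00 ÷ £1,686,026.00 = 2.4694.

2.47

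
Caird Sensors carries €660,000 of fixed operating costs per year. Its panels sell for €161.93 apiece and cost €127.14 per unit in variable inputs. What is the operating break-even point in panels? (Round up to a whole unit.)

Contribution margin per unit = €161.93 − €127.14 = €34.79.
Break-even volume = fixed costs ÷ CM per unit = €660,000 ÷ €34.79 = 18,970.97, so 18,971 panels.

18,971 panels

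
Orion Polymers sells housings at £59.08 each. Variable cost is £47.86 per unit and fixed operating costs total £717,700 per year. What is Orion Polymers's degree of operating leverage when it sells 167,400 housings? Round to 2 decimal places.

1.62

At 167,400 units, contribution = 167,400 × £11.22 = £1,878,228.00.
Operating income = contribution − fixed costs = £1,878,228.00 − £717,700 = £1,160,528.00.
Degree of operating leverage = £1,878,228.00 / £1,160,528.00 = 1.6184.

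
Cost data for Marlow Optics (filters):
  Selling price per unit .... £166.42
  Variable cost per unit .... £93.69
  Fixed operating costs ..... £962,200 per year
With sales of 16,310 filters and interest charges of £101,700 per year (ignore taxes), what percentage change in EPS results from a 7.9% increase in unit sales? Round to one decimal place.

+76.6%

Total contribution margin = 16,310 × £72.73 = £1,186,226.30.
EBIT = £1,186,226.30 − £962,200 = £224,026.30.
After interest of £101,700.00, pre-tax earnings = £122,326.30.
Degree of combined leverage = contribution ÷ (EBIT − I) = £1,186,226.30 ÷ £122,326.30 = 9.6972.
EPS therefore changes by 9.6972 × (+7.9%) = +76.6%.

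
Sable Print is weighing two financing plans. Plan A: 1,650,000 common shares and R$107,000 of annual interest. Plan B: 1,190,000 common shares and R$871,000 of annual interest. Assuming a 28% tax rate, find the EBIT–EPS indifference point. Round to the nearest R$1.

Set EPS_A = EPS_B: (EBIT − R$107,000)(1 − 0.28) ÷ 1,650,000 = (EBIT − R$871,000)(1 − 0.28) ÷ 1,190,000.
Cancelling (1 − t) and cross-multiplying: 1,190,000·(EBIT − 107,000) = 1,650,000·(EBIT − 871,000).
EBIT × (1,650,000 − 1,190,000) = 871,000 × 1,650,000 − 107,000 × 1,190,000 = 1,309,820,000,000, so EBIT = 1,309,820,000,000 ÷ 460,000 = 2,847,434.78.

R$2,847,435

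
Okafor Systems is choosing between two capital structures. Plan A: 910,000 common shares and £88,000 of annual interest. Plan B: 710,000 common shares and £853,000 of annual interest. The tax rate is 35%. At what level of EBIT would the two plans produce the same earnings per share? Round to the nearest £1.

Set EPS_A = EPS_B: (EBIT − £88,000)(1 − 0.35) ÷ 910,000 = (EBIT − £853,000)(1 − 0.35) ÷ 710,000.
The (1 − t) factor cancels: (EBIT − 88,000) × 710,000 = (EBIT − 853,000) × 910,000.
EBIT × (910,000 − 710,000) = 853,000 × 910,000 − 88,000 × 710,000 = 713,750,000,000, so EBIT = 713,750,000,000 ÷ 200,000 = 3,568,750.00.

£3,568,750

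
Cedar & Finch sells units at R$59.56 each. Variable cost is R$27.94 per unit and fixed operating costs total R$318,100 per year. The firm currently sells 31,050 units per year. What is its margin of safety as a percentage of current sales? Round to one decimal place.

67.6%

Each unit contributes R$59.56 − R$27.94 = R$31.62. Break-even units = R$318,100 ÷ R$31.62 = 10,060.09; break-even revenue = 10,060.09 × R$59.56 = R$599,178.87.
Actual sales revenue = 31,050 × R$59.56 = R$1,849,338.00.
Margin of safety = (R$1,849,338.00 − R$599,178.87) ÷ R$1,849,338.00 = 67.6%.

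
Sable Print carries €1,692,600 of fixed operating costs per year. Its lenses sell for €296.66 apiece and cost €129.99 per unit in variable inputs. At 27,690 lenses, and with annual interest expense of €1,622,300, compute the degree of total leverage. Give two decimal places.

Total contribution margin = 27,690 × €166.67 = €4,615,092.30.
Subtracting fixed costs: EBIT = €4,615,092.30 − €1,692,600 = €2,922,492.30. Interest = €1,622,300.00, so EBIT − I = €1,300,192.30.
Degree of total leverage = total CM / (EBIT − interest) = €4,615,092.30 / €1,300,192.30 = 3.5495.

3.55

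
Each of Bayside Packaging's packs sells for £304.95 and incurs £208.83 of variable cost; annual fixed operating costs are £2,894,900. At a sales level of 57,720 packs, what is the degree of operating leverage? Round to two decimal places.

Total contribution margin = 57,720 × £96.12 = £5,548,046.40.
Subtracting fixed costs: EBIT = £5,548,046.40 − £2,894,900 = £2,653,146.40.
So DOL = total CM / EBIT = £5,548,046.40 / £2,653,146.40 = 2.0911.

2.09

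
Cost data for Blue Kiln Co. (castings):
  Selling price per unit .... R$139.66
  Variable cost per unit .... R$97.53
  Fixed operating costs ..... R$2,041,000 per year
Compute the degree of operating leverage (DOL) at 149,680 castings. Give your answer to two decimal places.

At 149,680 units, contribution = 149,680 × R$42.13 = R$6,306,018.40.
EBIT = R$6,306,018.40 − R$2,041,000 = R$4,265,018.40.
Degree of operating leverage = R$6,306,018.40 / R$4,265,018.40 = 1.4785.

1.48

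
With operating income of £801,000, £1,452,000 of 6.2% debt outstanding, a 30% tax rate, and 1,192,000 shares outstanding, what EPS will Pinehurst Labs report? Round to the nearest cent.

£0.42

Interest = £90,024.00, so EBT = £801,000 − £90,024.00 = £710,976.00.
After tax at 30%: net income = £710,976.00 × 0.70 = £497,683.20.
Per share: £497,683.20 / 1,192,000 shares = £0.42.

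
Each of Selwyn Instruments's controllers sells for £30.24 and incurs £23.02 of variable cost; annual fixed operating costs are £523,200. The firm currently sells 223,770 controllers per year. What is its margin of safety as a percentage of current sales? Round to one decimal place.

67.6%

Unit CM = price − variable cost = £30.24 − £23.02 = £7.22. Break-even units = £523,200 ÷ £7.22 = 72,465.37; break-even revenue = 72,465.37 × £30.24 = £2,191,352.91.
Current sales = 223,770 × £30.24 = £6,766,804.80.
Margin of safety = (£6,766,804.80 − £2,191,352.91) ÷ £6,766,804.80 = 67.6%.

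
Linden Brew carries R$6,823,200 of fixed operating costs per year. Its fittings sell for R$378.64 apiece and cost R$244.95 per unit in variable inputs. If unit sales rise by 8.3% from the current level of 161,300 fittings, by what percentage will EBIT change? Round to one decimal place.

+12.1%

Contribution at this volume is 161,300 × R$133.69 = R$21,564,197.00.
EBIT = R$21,564,197.00 − R$6,823,200 = R$14,740,997.00.
DOL = contribution ÷ EBIT = R$21,564,197.00 ÷ R$14,740,997.00 = 1.4629.
Operating income changes by 1.4629 × +8.3% = +12.1%.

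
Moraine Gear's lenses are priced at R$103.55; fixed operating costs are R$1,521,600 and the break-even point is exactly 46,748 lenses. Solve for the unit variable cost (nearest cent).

R$71.00

At break-even, FC = Q × (P − VC), so P − VC = R$1,521,600 ÷ 46,748 = R$32.5490.
Variable cost per unit = R$103.55 − R$32.5490 = R$71.00.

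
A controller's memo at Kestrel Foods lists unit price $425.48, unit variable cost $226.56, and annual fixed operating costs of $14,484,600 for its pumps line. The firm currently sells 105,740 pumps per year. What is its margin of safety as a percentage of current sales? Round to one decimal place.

Each unit contributes $425.48 − $226.56 = $198.92. Break-even units = $14,484,600 ÷ $198.92 = 72,816.21; break-even revenue = 72,816.21 × $425.48 = $30,981,839.98.
Actual sales revenue = 105,740 × $425.48 = $44,990,255.20.
Margin of safety = ($44,990,255.20 − $30,981,839.98) ÷ $44,990,255.20 = 31.1%.

31.1%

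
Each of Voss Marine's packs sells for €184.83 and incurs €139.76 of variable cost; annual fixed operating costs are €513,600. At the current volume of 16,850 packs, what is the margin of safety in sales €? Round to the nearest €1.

Each unit contributes €184.83 − €139.76 = €45.07. Break-even units = €513,600 ÷ €45.07 = 11,395.61; break-even revenue = 11,395.61 × €184.83 = €2,106,250.01.
Actual sales revenue = 16,850 × €184.83 = €3,114,385.50.
Margin of safety = €3,114,385.50 − €2,106,250.01 = €1,008,135.

€1,008,135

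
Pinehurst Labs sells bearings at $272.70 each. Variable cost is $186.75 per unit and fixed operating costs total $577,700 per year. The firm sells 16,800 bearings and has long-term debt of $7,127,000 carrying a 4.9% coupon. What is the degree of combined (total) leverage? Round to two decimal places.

2.79

Contribution at this volume is 16,800 × $85.95 = $1,443,960.00.
Operating income = contribution − fixed costs = $1,443,960.00 − $577,700 = $866,260.00. Interest = $349,223.00.
DOL = $1,443,960.00 ÷ $866,260.00 = 1.6669; DFL = $866,260.00 ÷ $517,037.00 = 1.6754.
Combined leverage = 1.6669 × 1.6754 = 2.7927.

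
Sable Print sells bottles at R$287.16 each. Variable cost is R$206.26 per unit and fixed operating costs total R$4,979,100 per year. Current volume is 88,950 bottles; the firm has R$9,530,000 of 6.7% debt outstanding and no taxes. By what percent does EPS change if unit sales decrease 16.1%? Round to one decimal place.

-73.4%

Contribution at this volume is 88,950 × R$80.90 = R$7,196,055.00.
Subtracting fixed costs: EBIT = R$7,196,055.00 − R$4,979,100 = R$2,216,955.00.
After interest of R$638,510.00, pre-tax earnings = R$1,578,445.00.
Degree of combined leverage = contribution ÷ (EBIT − I) = R$7,196,055.00 ÷ R$1,578,445.00 = 4.5590.
EPS therefore changes by 4.5590 × (-16.1%) = -73.4%.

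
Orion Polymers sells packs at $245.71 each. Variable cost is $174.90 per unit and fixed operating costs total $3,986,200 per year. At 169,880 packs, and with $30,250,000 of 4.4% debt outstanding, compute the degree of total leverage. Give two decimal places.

At 169,880 units, contribution = 169,880 × $70.81 = $12,029,202.80.
EBIT = $12,029,202.80 − $3,986,200 = $8,043,002.80. Interest = $1,331,000.00, so EBIT − I = $6,712,002.80.
Degree of total leverage = total CM / (EBIT − interest) = $12,029,202.80 / $6,712,002.80 = 1.7922.

1.79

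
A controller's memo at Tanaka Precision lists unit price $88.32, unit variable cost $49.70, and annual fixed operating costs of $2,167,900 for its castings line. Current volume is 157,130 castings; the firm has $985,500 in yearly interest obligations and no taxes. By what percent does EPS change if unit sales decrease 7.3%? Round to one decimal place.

Contribution at this volume is 157,130 × $38.62 = $6,068,360.60.
Subtracting fixed costs: EBIT = $6,068,360.60 − $2,167,900 = $3,900,460.60.
After interest of $985,500.00, pre-tax earnings = $2,914,960.60.
DCL = total CM / (EBIT − I) = $6,068,360.60 / $2,914,960.60 = 2.0818.
EPS therefore changes by 2.0818 × (-7.3%) = -15.2%.

-15.2%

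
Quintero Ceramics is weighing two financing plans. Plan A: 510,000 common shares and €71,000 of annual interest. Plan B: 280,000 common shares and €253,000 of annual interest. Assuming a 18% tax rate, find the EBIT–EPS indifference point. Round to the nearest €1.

€474,565

Set EPS_A = EPS_B: (EBIT − €71,000)(1 − 0.18) ÷ 510,000 = (EBIT − €253,000)(1 − 0.18) ÷ 280,000.
Cancelling (1 − t) and cross-multiplying: 280,000·(EBIT − 71,000) = 510,000·(EBIT − 253,000).
EBIT × (510,000 − 280,000) = 253,000 × 510,000 − 71,000 × 280,000 = 109,150,000,000, so EBIT = 109,150,000,000 ÷ 230,000 = 474,565.22.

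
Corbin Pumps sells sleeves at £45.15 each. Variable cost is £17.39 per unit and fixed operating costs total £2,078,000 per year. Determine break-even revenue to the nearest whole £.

CM per unit = £45.15 − £17.39 = £27.76; CM ratio = £27.76 / £45.15 = 0.6148.
Break-even sales = FC ÷ CM ratio = £2,078,000 × £45.15 / £27.76 = £3,379,744.

£3,379,744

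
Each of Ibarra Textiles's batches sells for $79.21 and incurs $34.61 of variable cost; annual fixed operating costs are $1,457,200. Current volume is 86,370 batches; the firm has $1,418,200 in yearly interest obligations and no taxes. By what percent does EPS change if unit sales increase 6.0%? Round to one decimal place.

Total contribution margin = 86,370 × $44.60 = $3,852,102.00.
Operating income = contribution − fixed costs = $3,852,102.00 − $1,457,200 = $2,394,902.00.
Interest = $1,418,200.00, so EBIT − I = $976,702.00.
DCL = total CM / (EBIT − I) = $3,852,102.00 / $976,702.00 = 3.9440.
%ΔEPS = DCL × %ΔSales = 3.9440 × +6.0% = +23.7%.

+23.7%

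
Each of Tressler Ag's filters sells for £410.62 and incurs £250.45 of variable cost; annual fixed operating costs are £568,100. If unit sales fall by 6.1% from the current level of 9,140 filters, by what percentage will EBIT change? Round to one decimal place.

Total contribution margin = 9,140 × £160.17 = £1,463,953.80.
Operating income = contribution − fixed costs = £1,463,953.80 − £568,100 = £895,853.80.
DOL = contribution ÷ EBIT = £1,463,953.80 ÷ £895,853.80 = 1.6341.
%ΔEBIT = DOL × %ΔSales = 1.6341 × -6.1% = -10.0%.

-10.0%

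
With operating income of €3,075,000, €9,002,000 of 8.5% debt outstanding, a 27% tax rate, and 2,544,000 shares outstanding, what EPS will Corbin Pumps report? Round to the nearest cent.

Interest = €765,170.00, so EBT = €3,075,000 − €765,170.00 = €2,309,830.00.
Net income = €2,309,830.00 × (1 − 0.27) = €1,686,175.90.
EPS = €1,686,175.90 ÷ 2,544,000 = €0.66.

€0.66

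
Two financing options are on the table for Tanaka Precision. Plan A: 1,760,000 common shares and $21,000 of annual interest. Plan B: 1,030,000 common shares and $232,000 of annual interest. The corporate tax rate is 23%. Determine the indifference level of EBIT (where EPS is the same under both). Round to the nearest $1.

At indifference, (EBIT − 21,000)(1 − t)/1,760,000 = (EBIT − 232,000)(1 − t)/1,030,000.
Cancelling (1 − t) and cross-multiplying: 1,030,000·(EBIT − 21,000) = 1,760,000·(EBIT − 232,000).
EBIT × (1,760,000 − 1,030,000) = 232,000 × 1,760,000 − 21,000 × 1,030,000 = 386,690,000,000, so EBIT = 386,690,000,000 ÷ 730,000 = 529,712.33.

$529,712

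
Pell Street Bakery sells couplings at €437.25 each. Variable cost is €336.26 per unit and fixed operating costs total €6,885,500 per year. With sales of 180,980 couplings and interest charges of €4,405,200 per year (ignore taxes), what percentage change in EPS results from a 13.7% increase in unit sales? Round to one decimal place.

+35.8%

Contribution at this volume is 180,980 × €100.99 = €18,277,170.20.
Operating income = contribution − fixed costs = €18,277,170.20 − €6,885,500 = €11,391,670.20.
After interest of €4,405,200.00, pre-tax earnings = €6,986,470.20.
Degree of combined leverage = contribution ÷ (EBIT − I) = €18,277,170.20 ÷ €6,986,470.20 = 2.6161.
%ΔEPS = DCL × %ΔSales = 2.6161 × +13.7% = +35.8%.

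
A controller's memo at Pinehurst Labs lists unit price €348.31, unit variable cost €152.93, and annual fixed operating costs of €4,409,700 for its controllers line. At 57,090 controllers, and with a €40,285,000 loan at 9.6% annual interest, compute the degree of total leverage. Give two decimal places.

3.88

At 57,090 units, contribution = 57,090 × €195.38 = €11,154,244.20.
Subtracting fixed costs: EBIT = €11,154,244.20 − €4,409,700 = €6,744,544.20. Interest = €3,867,360.00.
DOL = €11,154,244.20 ÷ €6,744,544.20 = 1.6538; DFL = €6,744,544.20 ÷ €2,877,184.20 = 2.3441.
Combined leverage = 1.6538 × 2.3441 = 3.8767.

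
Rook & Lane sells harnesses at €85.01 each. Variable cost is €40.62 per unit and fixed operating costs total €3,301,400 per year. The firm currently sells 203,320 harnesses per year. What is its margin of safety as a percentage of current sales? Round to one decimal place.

Each unit contributes €85.01 − €40.62 = €44.39. Break-even units = €3,301,400 ÷ €44.39 = 74,372.61; break-even revenue = 74,372.61 × €85.01 = €6,322,415.27.
Current sales = 203,320 × €85.01 = €17,284,233.20.
Margin of safety = (€17,284,233.20 − €6,322,415.27) ÷ €17,284,233.20 = 63.4%.

63.4%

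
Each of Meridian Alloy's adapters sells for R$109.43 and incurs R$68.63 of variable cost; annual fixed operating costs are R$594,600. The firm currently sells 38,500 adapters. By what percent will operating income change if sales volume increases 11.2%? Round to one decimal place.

Total contribution margin = 38,500 × R$40.80 = R$1,570,800.00.
EBIT = R$1,570,800.00 − R$594,600 = R$976,200.00.
DOL = contribution ÷ EBIT = R$1,570,800.00 ÷ R$976,200.00 = 1.6091.
%ΔEBIT = DOL × %ΔSales = 1.6091 × +11.2% = +18.0%.

+18.0%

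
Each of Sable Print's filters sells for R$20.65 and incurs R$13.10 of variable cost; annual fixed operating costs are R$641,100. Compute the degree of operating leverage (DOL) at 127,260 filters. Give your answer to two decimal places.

Contribution at this volume is 127,260 × R$7.55 = R$960,813.00.
Operating income = contribution − fixed costs = R$960,813.00 − R$641,100 = R$319,713.00.
DOL = contribution ÷ EBIT = R$960,813.00 ÷ R$319,713.00 = 3.0052.

3.01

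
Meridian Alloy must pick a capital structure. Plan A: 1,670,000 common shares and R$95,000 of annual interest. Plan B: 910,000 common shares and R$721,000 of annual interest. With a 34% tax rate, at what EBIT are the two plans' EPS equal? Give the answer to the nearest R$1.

At indifference, (EBIT − 95,000)(1 − t)/1,670,000 = (EBIT − 721,000)(1 − t)/910,000.
Cancelling (1 − t) and cross-multiplying: 910,000·(EBIT − 95,000) = 1,670,000·(EBIT − 721,000).
EBIT × (1,670,000 − 910,000) = 721,000 × 1,670,000 − 95,000 × 910,000 = 1,117,620,000,000, so EBIT = 1,117,620,000,000 ÷ 760,000 = 1,470,552.63.

R$1,470,553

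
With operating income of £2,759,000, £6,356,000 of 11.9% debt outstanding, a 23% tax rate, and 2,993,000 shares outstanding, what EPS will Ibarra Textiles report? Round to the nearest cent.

£0.52

Interest = £756,364.00, so EBT = £2,759,000 − £756,364.00 = £2,002,636.00.
Net income = £2,002,636.00 × (1 − 0.23) = £1,542,029.72.
EPS = £1,542,029.72 ÷ 2,993,000 = £0.52.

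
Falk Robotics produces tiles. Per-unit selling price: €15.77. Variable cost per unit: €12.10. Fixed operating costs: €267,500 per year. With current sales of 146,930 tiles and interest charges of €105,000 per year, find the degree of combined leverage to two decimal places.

3.23

Contribution at this volume is 146,930 × €3.67 = €539,233.10.
EBIT = €539,233.10 − €267,500 = €271,733.10. Interest = €105,000.00.
DOL = €539,233.10 ÷ €271,733.10 = 1.9844; DFL = €271,733.10 ÷ €166,733.10 = 1.6297.
DCL = DOL × DFL = 1.9844 × 1.6297 = 3.2340.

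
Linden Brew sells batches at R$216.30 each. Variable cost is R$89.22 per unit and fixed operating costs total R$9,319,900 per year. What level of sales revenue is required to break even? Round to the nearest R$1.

Contribution margin per unit = R$216.30 − R$89.22 = R$127.08, a CM ratio of R$127.08 ÷ R$216.30 = 0.5875.
Break-even revenue = fixed costs × price ÷ CM = R$9,319,900 × R$216.30 ÷ R$127.08 = R$15,863,191.

R$15,863,191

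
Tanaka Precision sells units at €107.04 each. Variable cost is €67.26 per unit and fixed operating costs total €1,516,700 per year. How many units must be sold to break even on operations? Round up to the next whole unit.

38,128 units

Each unit contributes €107.04 − €67.26 = €39.78.
Break-even volume = fixed costs ÷ CM per unit = €1,516,700 ÷ €39.78 = 38,127.20, so 38,128 units.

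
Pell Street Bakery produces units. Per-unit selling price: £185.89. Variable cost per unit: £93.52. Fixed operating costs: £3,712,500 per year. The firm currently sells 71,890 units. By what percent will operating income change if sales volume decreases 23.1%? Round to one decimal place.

-52.4%

At 71,890 units, contribution = 71,890 × £92.37 = £6,640,479.30.
EBIT = £6,640,479.30 − £3,712,500 = £2,927,979.30.
So DOL = total CM / EBIT = £6,640,479.30 / £2,927,979.30 = 2.2679.
%ΔEBIT = DOL × %ΔSales = 2.2679 × -23.1% = -52.4%.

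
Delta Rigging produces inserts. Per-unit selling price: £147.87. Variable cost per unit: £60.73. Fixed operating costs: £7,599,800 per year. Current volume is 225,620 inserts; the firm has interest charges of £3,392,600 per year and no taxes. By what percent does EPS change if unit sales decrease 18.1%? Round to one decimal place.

At 225,620 units, contribution = 225,620 × £87.14 = £19,660,526.80.
Subtracting fixed costs: EBIT = £19,660,526.80 − £7,599,800 = £12,060,726.80.
After interest of £3,392,600.00, pre-tax earnings = £8,668,126.80.
DCL = total CM / (EBIT − I) = £19,660,526.80 / £8,668,126.80 = 2.2681.
EPS therefore changes by 2.2681 × (-18.1%) = -41.1%.

-41.1%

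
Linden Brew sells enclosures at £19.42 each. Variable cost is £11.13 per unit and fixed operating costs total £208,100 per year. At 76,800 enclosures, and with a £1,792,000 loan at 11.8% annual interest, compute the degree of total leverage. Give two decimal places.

2.93

At 76,800 units, contribution = 76,800 × £8.29 = £636,672.00.
EBIT = £636,672.00 − £208,100 = £428,572.00. Interest = £211,456.00, so EBIT − I = £217,116.00.
Degree of total leverage = total CM / (EBIT − interest) = £636,672.00 / £217,116.00 = 2.9324.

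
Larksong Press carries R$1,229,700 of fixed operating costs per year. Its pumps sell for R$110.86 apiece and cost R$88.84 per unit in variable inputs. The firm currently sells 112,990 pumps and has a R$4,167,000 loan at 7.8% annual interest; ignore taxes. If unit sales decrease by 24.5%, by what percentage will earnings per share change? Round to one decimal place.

Contribution at this volume is 112,990 × R$22.02 = R$2,488,039.80.
Operating income = contribution − fixed costs = R$2,488,039.80 − R$1,229,700 = R$1,258,339.80.
Interest = R$325,026.00, so EBIT − I = R$933,313.80.
Degree of combined leverage = contribution ÷ (EBIT − I) = R$2,488,039.80 ÷ R$933,313.80 = 2.6658.
EPS therefore changes by 2.6658 × (-24.5%) = -65.3%.

-65.3%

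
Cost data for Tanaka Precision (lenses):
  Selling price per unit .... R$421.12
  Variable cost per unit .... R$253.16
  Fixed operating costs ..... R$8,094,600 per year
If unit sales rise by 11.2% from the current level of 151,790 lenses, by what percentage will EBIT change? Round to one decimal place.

Total contribution margin = 151,790 × R$167.96 = R$25,494,648.40.
Subtracting fixed costs: EBIT = R$25,494,648.40 − R$8,094,600 = R$17,400,048.40.
Degree of operating leverage = R$25,494,648.40 / R$17,400,048.40 = 1.4652.
So EBIT moves 1.4652 × (+11.2%) = +16.4%.

+16.4%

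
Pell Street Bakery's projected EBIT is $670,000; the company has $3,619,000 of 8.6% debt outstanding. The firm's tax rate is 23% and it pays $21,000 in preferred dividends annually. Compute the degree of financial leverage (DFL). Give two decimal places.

Interest = $311,234.00.
Preferred dividends grossed up pre-tax: $21,000 / (1 − 0.23) = $27,272.73.
DFL = EBIT ÷ [EBIT − I − D_p/(1−t)] = $670,000 ÷ [$670,000 − $311,234.00 − $27,272.73] = $670,000 ÷ $331,493.27 = 2.0212.

2.02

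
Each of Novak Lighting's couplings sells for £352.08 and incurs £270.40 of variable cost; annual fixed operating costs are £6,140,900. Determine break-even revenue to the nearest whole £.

Contribution margin per unit = £352.08 − £270.40 = £81.68, a CM ratio of £81.68 ÷ £352.08 = 0.2320.
Break-even sales = FC ÷ CM ratio = £6,140,900 × £352.08 / £81.68 = £26,470,226.

£26,470,226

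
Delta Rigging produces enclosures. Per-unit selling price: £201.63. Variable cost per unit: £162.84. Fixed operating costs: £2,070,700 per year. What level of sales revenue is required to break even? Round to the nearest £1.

£10,763,476

Contribution margin per unit = £201.63 − £162.84 = £38.79, a CM ratio of £38.79 ÷ £201.63 = 0.1924.
Break-even sales = FC ÷ CM ratio = £2,070,700 × £201.63 / £38.79 = £10,763,476.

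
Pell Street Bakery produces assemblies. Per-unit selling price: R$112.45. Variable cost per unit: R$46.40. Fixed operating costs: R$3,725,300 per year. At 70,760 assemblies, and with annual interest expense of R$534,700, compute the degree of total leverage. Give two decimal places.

At 70,760 units, contribution = 70,760 × R$66.05 = R$4,673,698.00.
Operating income = contribution − fixed costs = R$4,673,698.00 − R$3,725,300 = R$948,398.00. Interest = R$534,700.00, so EBIT − I = R$413,698.00.
Degree of total leverage = total CM / (EBIT − interest) = R$4,673,698.00 / R$413,698.00 = 11.2974.

11.30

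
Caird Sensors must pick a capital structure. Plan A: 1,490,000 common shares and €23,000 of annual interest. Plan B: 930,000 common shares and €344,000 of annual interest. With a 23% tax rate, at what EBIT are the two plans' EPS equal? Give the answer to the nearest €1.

€877,089

At indifference, (EBIT − 23,000)(1 − t)/1,490,000 = (EBIT − 344,000)(1 − t)/930,000.
The (1 − t) factor cancels: (EBIT − 23,000) × 930,000 = (EBIT − 344,000) × 1,490,000.
Solving, EBIT = (344,000·1,490,000 − 23,000·930,000) / (1,490,000 − 930,000) = 491,170,000,000 / 560,000 = 877,089.29.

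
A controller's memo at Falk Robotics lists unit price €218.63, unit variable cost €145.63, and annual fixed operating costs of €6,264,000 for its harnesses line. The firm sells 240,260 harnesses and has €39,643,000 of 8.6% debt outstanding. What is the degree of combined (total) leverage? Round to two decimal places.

Total contribution margin = 240,260 × €73.00 = €17,538,980.00.
Operating income = contribution − fixed costs = €17,538,980.00 − €6,264,000 = €11,274,980.00. Interest = €3,409,298.00, so EBIT − I = €7,865,682.00.
Degree of total leverage = total CM / (EBIT − interest) = €17,538,980.00 / €7,865,682.00 = 2.2298.

2.23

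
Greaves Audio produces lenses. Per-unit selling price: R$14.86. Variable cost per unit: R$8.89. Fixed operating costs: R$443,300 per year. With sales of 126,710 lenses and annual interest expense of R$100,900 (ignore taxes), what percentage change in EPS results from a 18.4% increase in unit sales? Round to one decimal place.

+65.6%

Contribution at this volume is 126,710 × R$5.97 = R$756,458.70.
Operating income = contribution − fixed costs = R$756,458.70 − R$443,300 = R$313,158.70.
Interest = R$100,900.00, so EBIT − I = R$212,258.70.
Degree of combined leverage = contribution ÷ (EBIT − I) = R$756,458.70 ÷ R$212,258.70 = 3.5639.
%ΔEPS = DCL × %ΔSales = 3.5639 × +18.4% = +65.6%.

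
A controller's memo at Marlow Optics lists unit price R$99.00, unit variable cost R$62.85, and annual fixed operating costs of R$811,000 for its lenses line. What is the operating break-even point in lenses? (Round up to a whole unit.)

Contribution margin per unit = R$99.00 − R$62.85 = R$36.15.
Break-even volume = fixed costs ÷ CM per unit = R$811,000 ÷ R$36.15 = 22,434.30, so 22,435 lenses.

22,435 lenses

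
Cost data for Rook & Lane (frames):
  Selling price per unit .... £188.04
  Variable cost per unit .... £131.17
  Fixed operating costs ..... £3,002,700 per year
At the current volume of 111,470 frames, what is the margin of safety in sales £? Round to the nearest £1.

£11,032,426

Unit CM = price − variable cost = £188.04 − £131.17 = £56.87. Break-even units = £3,002,700 ÷ £56.87 = 52,799.37; break-even revenue = 52,799.37 × £188.04 = £9,928,392.97.
Current sales = 111,470 × £188.04 = £20,960,818.80.
Margin of safety = £20,960,818.80 − £9,928,392.97 = £11,032,426.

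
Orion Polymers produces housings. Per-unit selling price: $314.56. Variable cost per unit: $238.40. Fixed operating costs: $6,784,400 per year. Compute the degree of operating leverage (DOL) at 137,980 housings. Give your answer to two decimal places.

Total contribution margin = 137,980 × $76.16 = $10,508,556.80.
EBIT = $10,508,556.80 − $6,784,400 = $3,724,156.80.
DOL = contribution ÷ EBIT = $10,508,556.80 ÷ $3,724,156.80 = 2.8217.

2.82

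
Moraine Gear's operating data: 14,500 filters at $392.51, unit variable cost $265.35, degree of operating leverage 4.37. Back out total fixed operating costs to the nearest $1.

$1,421,893

Total contribution margin = 14,500 × $127.16 = $1,843,820.00.
DOL = contribution / EBIT, so EBIT = $1,843,820.00 / 4.37 = $421,926.77.
And FC = contribution − EBIT = $1,843,820.00 − $421,926.77 = $1,421,893.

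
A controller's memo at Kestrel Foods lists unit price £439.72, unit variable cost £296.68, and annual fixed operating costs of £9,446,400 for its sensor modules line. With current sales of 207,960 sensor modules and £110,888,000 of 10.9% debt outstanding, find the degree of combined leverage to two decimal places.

3.62

Total contribution margin = 207,960 × £143.04 = £29,746,598.40.
Subtracting fixed costs: EBIT = £29,746,598.40 − £9,446,400 = £20,300,198.40. Interest = £12,086,792.00.
DOL = £29,746,598.40 ÷ £20,300,198.40 = 1.4653; DFL = £20,300,198.40 ÷ £8,213,406.40 = 2.4716.
Combined leverage = 1.4653 × 2.4716 = 3.6216.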